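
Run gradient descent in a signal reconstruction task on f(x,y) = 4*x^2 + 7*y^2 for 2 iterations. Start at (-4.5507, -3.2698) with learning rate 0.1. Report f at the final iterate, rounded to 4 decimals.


Gradient descent on f(x,y) = 4*x^2 + 7*y^2.
Starting point: (-4.5507, -3.2698), alpha = 0.1
Step 1: grad_x = 2*4*-4.5507 = -36.4056, grad_y = 2*7*-3.2698 = -45.7772
  x_1 = -4.5507 - 0.1*-36.4056 = -0.9101
  y_1 = -3.2698 - 0.1*-45.7772 = 1.3079
Step 2: grad_x = 2*4*-0.9101 = -7.2811, grad_y = 2*7*1.3079 = 18.3109
  x_2 = -0.9101 - 0.1*-7.2811 = -0.182
  y_2 = 1.3079 - 0.1*18.3109 = -0.5232
f(-0.182, -0.5232) = 4*(-0.182)^2 + 7*(-0.5232)^2 = 2.0485


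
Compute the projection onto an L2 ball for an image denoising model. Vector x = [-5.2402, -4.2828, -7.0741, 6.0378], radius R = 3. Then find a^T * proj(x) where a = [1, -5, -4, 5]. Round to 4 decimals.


Step 1: Compute ||x|| (intermediates to 6 decimals).
||x|| = sqrt((-5.2402)^2 + (-4.2828)^2 + (-7.0741)^2 + 6.0378^2) = 11.502173
Step 2: Project.
Since ||x|| > R, scale = R/||x|| = 3/11.502173 = 0.26082, proj(x) = scale * x
proj(x) = [-1.366749, -1.11704, -1.845067, 1.574779]
Step 3: Dot product.
a^T * proj(x) = 1*(-1.366749) - 5*(-1.11704) - 4*(-1.845067) + 5*1.574779 = 19.4726


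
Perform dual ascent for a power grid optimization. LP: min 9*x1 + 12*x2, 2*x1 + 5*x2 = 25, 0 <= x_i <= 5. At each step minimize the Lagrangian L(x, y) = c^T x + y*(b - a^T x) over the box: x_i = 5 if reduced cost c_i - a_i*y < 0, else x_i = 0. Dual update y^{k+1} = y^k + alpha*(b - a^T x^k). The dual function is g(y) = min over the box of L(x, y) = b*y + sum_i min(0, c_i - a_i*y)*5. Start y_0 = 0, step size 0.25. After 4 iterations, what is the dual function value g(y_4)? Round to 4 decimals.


Dual ascent for LP: min 9*x1 + 12*x2, 2*x1 + 5*x2 = 25, 0 <= x_i <= 5
Step 1: y^k = 0.0, reduced costs: (9.0, 12.0)
  x^k = (0.0, 0.0), subgradient = b - a^T x = 25.0
  y^{k+1} = 0.0 + 0.25*25.0 = 6.25
Step 2: y^k = 6.25, reduced costs: (-3.5, -19.25)
  x^k = (5.0, 5.0), subgradient = b - a^T x = -10.0
  y^{k+1} = 6.25 + 0.25*-10.0 = 3.75
Step 3: y^k = 3.75, reduced costs: (1.5, -6.75)
  x^k = (0.0, 5.0), subgradient = b - a^T x = 0.0
  y^{k+1} = 3.75 + 0.25*0.0 = 3.75
Step 4: y^k = 3.75, reduced costs: (1.5, -6.75)
  x^k = (0.0, 5.0), subgradient = b - a^T x = 0.0
  y^{k+1} = 3.75 + 0.25*0.0 = 3.75
Dual objective at y_4 = 3.75: reduced costs (1.5, -6.75), box minimizer x = (0.0, 5.0)
g(y_4) = b*y + (c1 - a1*y)*x1 + (c2 - a2*y)*x2 = 25*3.75 + 1.5*0.0 + (-6.75)*5.0 = 93.75 + 0.0 - 33.75 = 60.0


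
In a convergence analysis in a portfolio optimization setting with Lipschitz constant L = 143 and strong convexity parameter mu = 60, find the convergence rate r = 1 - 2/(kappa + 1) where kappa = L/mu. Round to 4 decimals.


Step 1: Compute the condition number.
kappa = L/mu = 143/60 = 2.3833
Step 2: Compute the convergence rate.
r = 1 - 2/(kappa + 1) = 1 - 2*mu/(L + mu) = (L - mu)/(L + mu) = 83/203 = 0.4089


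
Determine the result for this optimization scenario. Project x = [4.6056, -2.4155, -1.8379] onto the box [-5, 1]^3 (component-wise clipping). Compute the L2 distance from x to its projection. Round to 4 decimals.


Project each component onto [-5, 1].
clip(4.6056) = 1.0, clip(-2.4155) = -2.4155, clip(-1.8379) = -1.8379
Projection = [1.0, -2.4155, -1.8379]
Squared diffs: [13.0004, 0.0, 0.0]
Distance = sqrt(13.0004) = 3.6056


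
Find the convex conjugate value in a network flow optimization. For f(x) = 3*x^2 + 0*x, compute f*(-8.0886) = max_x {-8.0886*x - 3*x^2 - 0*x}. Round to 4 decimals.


f*(y) = sup_x {y*x - a*x^2 - b*x} = sup_x {(y-b)*x - a*x^2}
FOC: (y - b) - 2a*x = 0 => x* = (y - b)/(2a)
x* = (-8.0886 - 0)/(2*3) = -1.3481
f*(-8.0886) = (y-b)^2/(4a) = (-8.0886 - 0)^2/(4*3)
= 65.4254/12 = 5.4521


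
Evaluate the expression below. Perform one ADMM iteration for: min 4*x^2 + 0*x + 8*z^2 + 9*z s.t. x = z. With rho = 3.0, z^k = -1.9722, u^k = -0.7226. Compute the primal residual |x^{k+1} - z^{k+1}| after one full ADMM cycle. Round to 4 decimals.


ADMM iteration with rho = 3.0, z^k = -1.9722, u^k = -0.7226
Step 1: x-update.
Minimize 4*x^2 + 0*x + (3.0/2)*(x + 1.9722 - 0.7226)^2
FOC: (2*4 + 3.0)*x = 0 + 3.0*(-1.9722 + 0.7226)
x^{k+1} = -0.3408
Step 2: z-update.
Minimize 8*z^2 + 9*z + (3.0/2)*(-0.3408 - z - 0.7226)^2
FOC: (2*8 + 3.0)*z = -9 + 3.0*(-0.3408 - 0.7226)
z^{k+1} = -0.6416
Step 3: u-update.
u^{k+1} = -0.7226 - 0.3408 + 0.6416 = -0.4218
Step 4: Primal residual = |-0.3408 + 0.6416| = 0.3008


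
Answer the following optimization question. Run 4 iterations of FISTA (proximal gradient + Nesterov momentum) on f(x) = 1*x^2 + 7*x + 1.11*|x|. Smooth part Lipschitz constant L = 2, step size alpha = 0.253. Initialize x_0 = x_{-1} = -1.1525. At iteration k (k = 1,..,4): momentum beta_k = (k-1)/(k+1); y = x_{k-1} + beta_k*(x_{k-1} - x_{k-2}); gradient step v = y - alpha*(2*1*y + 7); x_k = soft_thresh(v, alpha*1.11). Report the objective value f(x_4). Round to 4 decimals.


FISTA on f(x) = 1*x^2 + 7*x + 1.11*|x|
L = 2, alpha = 0.253
Iteration 1: beta = 0.0, y = -1.1525 + 0.0*(-1.1525 + 1.1525) = -1.1525
  grad(y) = 4.695, v = y - alpha*grad = -2.3403
  prox(v) = soft_thresh(-2.3403, 0.2808) = -2.0595
Iteration 2: beta = 0.3333, y = -2.0595 + 0.3333*(-2.0595 + 1.1525) = -2.3618
  grad(y) = 2.2763, v = y - alpha*grad = -2.9377
  prox(v) = soft_thresh(-2.9377, 0.2808) = -2.6569
Iteration 3: beta = 0.5, y = -2.6569 + 0.5*(-2.6569 + 2.0595) = -2.9556
  grad(y) = 1.0887, v = y - alpha*grad = -3.2311
  prox(v) = soft_thresh(-3.2311, 0.2808) = -2.9502
Iteration 4: beta = 0.6, y = -2.9502 + 0.6*(-2.9502 + 2.6569) = -3.1262
  grad(y) = 0.7475, v = y - alpha*grad = -3.3154
  prox(v) = soft_thresh(-3.3154, 0.2808) = -3.0345
f(x_4) = 1*(-3.0345)^2 + 7*(-3.0345) + 1.11*|-3.0345| = -8.665


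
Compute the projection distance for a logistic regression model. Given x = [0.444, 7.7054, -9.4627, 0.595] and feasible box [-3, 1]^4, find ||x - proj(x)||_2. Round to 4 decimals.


Project each component onto [-3, 1].
clip(0.444) = 0.444, clip(7.7054) = 1.0, clip(-9.4627) = -3.0, clip(0.595) = 0.595
Projection = [0.444, 1.0, -3.0, 0.595]
Squared diffs: [0.0, 44.9624, 41.7665, 0.0]
Distance = sqrt(86.7289) = 9.3128


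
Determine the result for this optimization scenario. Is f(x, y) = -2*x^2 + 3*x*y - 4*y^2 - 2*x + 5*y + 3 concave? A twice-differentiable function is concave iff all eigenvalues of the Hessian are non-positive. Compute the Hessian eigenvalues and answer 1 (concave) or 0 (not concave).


The Hessian of f(x,y) = -2*x^2 + 3*x*y - 4*y^2 - 2*x + 5*y + 3 is:
H = [[-4, 3], [3, -8]]
Trace = -4 - 8 = -12
Determinant = -4*-8 - (3)^2 = 23
Discriminant = (-12)^2 - 4*23 = 52.0
Eigenvalues: lambda_1 = -9.6056, lambda_2 = -2.3944
The function is concave.

1


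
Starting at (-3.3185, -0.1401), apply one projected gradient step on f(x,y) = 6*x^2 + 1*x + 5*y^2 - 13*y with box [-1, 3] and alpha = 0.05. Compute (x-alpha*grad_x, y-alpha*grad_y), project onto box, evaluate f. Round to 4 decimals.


Step 1: Compute gradient at (-3.3185, -0.1401).
grad_x = 2*6*-3.3185 + 1 = -38.822
grad_y = 2*5*-0.1401 - 13 = -14.401
Step 2: Gradient step.
x_raw = -3.3185 - 0.05*-38.822 = -1.3774
y_raw = -0.1401 - 0.05*-14.401 = 0.58
Step 3: Project onto [-1, 3].
x_proj = clip(-1.3774) = -1.0
y_proj = clip(0.58) = 0.58
Step 4: Evaluate f.
f(-1.0, 0.58) = -0.8576


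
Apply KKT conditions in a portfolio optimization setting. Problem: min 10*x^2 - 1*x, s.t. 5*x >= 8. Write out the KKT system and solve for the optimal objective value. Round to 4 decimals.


Step 1: Try lambda = 0 (constraint inactive).
x_unc = 1/(2*10) = 0.05
Check: 5*0.05 = 0.25 < 8 -- violated!
Step 2: Constraint must be active: 5*x = 8
x* = 8/5 = 1.6
lambda = (2*10*1.6 - 1)/5 = 6.2
Step 3: Compute optimal value.
f(x*) = 10*1.6^2 - 1*1.6 = 24.0


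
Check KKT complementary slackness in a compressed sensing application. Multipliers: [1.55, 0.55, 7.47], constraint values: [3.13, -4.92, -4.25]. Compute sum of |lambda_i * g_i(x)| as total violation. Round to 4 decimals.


KKT complementary slackness check:
lambda_1 * g_1 = 1.55 * 3.13 = 4.8515
lambda_2 * g_2 = 0.55 * -4.92 = -2.706
lambda_3 * g_3 = 7.47 * -4.25 = -31.7475
Total violation = 4.8515 + 2.706 + 31.7475 = 39.305


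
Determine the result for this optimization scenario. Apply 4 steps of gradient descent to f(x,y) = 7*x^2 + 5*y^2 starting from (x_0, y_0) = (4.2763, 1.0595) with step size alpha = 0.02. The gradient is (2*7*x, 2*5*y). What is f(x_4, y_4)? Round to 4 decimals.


Gradient descent on f(x,y) = 7*x^2 + 5*y^2.
Starting point: (4.2763, 1.0595), alpha = 0.02
Step 1: grad_x = 2*7*4.2763 = 59.8682, grad_y = 2*5*1.0595 = 10.595
  x_1 = 4.2763 - 0.02*59.8682 = 3.0789
  y_1 = 1.0595 - 0.02*10.595 = 0.8476
Step 2: grad_x = 2*7*3.0789 = 43.1051, grad_y = 2*5*0.8476 = 8.476
  x_2 = 3.0789 - 0.02*43.1051 = 2.2168
  y_2 = 0.8476 - 0.02*8.476 = 0.6781
Step 3: grad_x = 2*7*2.2168 = 31.0357, grad_y = 2*5*0.6781 = 6.7808
  x_3 = 2.2168 - 0.02*31.0357 = 1.5961
  y_3 = 0.6781 - 0.02*6.7808 = 0.5425
Step 4: grad_x = 2*7*1.5961 = 22.3457, grad_y = 2*5*0.5425 = 5.4246
  x_4 = 1.5961 - 0.02*22.3457 = 1.1492
  y_4 = 0.5425 - 0.02*5.4246 = 0.434
f(1.1492, 0.434) = 7*1.1492^2 + 5*0.434^2 = 10.1864


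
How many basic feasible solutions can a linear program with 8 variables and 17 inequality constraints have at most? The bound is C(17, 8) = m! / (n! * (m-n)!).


Each vertex corresponds to some choice of n active constraints out of m, so the number of vertices is at most C(m, n) = m! / (n!(m-n)!).
m = 17, n = 8
Numerator: 17 * 16 * 15 * 14 * 13 * 12 * 11 * 10
Denominator: 8! = 40320
C(17, 8) = 24310


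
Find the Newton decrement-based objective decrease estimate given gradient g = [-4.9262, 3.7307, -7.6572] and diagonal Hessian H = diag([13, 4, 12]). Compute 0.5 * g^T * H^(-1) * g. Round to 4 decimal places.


Step 1: H is diagonal, so H^(-1) * g = [-0.3789, 0.9327, -0.6381].
Step 2: g^T H^(-1) g = sum_i g_i^2 / H_ii
  = (-4.9262)^2/13 + (3.7307)^2/4 + (-7.6572)^2/12
  = 1.8667 + 3.4795 + 4.8861 = 10.2323
Step 3: Objective decrease = 0.5 * g^T H^(-1) g = 5.1162


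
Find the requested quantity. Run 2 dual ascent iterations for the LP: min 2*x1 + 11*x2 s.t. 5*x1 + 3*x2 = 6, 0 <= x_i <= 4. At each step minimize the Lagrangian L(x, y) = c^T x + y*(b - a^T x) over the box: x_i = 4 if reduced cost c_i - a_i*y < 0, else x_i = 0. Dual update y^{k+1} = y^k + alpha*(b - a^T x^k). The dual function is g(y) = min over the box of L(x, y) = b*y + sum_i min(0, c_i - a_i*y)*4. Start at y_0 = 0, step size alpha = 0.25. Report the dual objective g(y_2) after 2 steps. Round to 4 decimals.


Dual ascent for LP: min 2*x1 + 11*x2, 5*x1 + 3*x2 = 6, 0 <= x_i <= 4
Step 1: y^k = 0.0, reduced costs: (2.0, 11.0)
  x^k = (0.0, 0.0), subgradient = b - a^T x = 6.0
  y^{k+1} = 0.0 + 0.25*6.0 = 1.5
Step 2: y^k = 1.5, reduced costs: (-5.5, 6.5)
  x^k = (4.0, 0.0), subgradient = b - a^T x = -14.0
  y^{k+1} = 1.5 + 0.25*-14.0 = -2.0
Dual objective at y_2 = -2.0: reduced costs (12.0, 17.0), box minimizer x = (0.0, 0.0)
g(y_2) = b*y + (c1 - a1*y)*x1 + (c2 - a2*y)*x2 = 6*(-2.0) + 12.0*0.0 + 17.0*0.0 = -12.0 + 0.0 + 0.0 = -12.0


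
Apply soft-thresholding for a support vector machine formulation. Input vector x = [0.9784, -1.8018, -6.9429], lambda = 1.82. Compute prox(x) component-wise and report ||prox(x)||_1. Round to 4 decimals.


Soft-thresholding with lambda = 1.82:
prox(0.9784) = sign(0.9784)*max(|0.9784| - 1.82, 0) = 0.0
prox(-1.8018) = sign(-1.8018)*max(|-1.8018| - 1.82, 0) = 0.0
prox(-6.9429) = sign(-6.9429)*max(|-6.9429| - 1.82, 0) = -5.1229
prox(x) = [0.0, 0.0, -5.1229]
||prox(x)||_1 = 0.0 + 0.0 + 5.1229 = 5.1229


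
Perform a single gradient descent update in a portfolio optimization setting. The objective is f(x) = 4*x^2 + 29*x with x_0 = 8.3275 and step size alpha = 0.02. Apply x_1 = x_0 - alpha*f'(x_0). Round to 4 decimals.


We compute the gradient at x_0 and apply the update.
f'(x) = 8*x + 29
f'(8.3275) = 8*8.3275 + 29 = 95.62
x_1 = 8.3275 - 0.02*95.62 = 6.4151


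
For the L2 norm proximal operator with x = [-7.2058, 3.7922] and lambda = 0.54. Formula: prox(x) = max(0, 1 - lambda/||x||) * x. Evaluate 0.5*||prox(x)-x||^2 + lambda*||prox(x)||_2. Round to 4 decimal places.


Step 1: Compute ||x||.
||x|| = 8.1427
Step 2: Compute scaling factor.
scale = max(0, 1 - 0.54/8.1427) = 0.9337
Step 3: prox(x) = [-6.7279, 3.5407]
||prox(x)|| = 7.6027
Step 4: Proximal objective.
0.5*||prox-x||^2 = 0.1458
lambda*||prox|| = 4.1055
Total = 4.2513


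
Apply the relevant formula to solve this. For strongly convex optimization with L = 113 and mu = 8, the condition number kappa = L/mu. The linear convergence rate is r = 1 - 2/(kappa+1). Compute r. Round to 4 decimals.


Step 1: Compute the condition number.
kappa = L/mu = 113/8 = 14.125
Step 2: Compute the convergence rate.
r = 1 - 2/(kappa + 1) = 1 - 2*mu/(L + mu) = (L - mu)/(L + mu) = 105/121 = 0.8678


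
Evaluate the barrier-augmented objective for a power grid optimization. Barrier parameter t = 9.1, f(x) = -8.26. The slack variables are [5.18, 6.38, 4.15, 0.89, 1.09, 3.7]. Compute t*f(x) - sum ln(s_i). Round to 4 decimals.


Step 1: Compute log-barrier.
ln values: [1.6448, 1.8532, 1.4231, -0.1165, 0.0862, 1.3083]
phi = -(1.6448 + 1.8532 + 1.4231 - 0.1165 + 0.0862 + 1.3083) = -6.1991
Step 2: Compute augmented objective.
t*f(x) = 9.1*-8.26 = -75.166
Total = -75.166 - 6.1991 = -81.3651


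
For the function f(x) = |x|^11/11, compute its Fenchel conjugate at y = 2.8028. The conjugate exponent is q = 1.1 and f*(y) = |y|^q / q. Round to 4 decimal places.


The conjugate exponent q satisfies 1/p + 1/q = 1.
p = 11, so q = 11/(11 - 1) = 1.1
|y|^q = 2.8028^1.1 = 3.1071
f*(2.8028) = 3.1071 / 1.1 = 2.8246


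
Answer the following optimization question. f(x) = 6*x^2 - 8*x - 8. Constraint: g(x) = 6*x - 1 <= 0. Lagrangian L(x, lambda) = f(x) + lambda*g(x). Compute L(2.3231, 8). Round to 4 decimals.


Step 1: Evaluate f(x).
f(2.3231) = 6*2.3231^2 - 8*2.3231 - 8 = 5.796
Step 2: Evaluate g(x).
g(2.3231) = 6*2.3231 - 1 = 12.9386
Step 3: Compute Lagrangian.
L = 5.796 + 8*12.9386 = 109.3048


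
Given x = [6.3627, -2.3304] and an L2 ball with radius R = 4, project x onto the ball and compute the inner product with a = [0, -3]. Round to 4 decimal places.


Step 1: Compute ||x|| (intermediates to 6 decimals).
||x|| = sqrt(6.3627^2 + (-2.3304)^2) = 6.77604
Step 2: Project.
Since ||x|| > R, scale = R/||x|| = 4/6.77604 = 0.590315, proj(x) = scale * x
proj(x) = [3.755997, -1.37567]
Step 3: Dot product.
a^T * proj(x) = 0*3.755997 - 3*(-1.37567) = 4.127


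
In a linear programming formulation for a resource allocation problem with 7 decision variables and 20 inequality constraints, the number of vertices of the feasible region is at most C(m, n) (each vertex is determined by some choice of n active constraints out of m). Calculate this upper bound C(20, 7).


Each vertex corresponds to some choice of n active constraints out of m, so the number of vertices is at most C(m, n) = m! / (n!(m-n)!).
m = 20, n = 7
Numerator: 20 * 19 * 18 * 17 * 16 * 15 * 14
Denominator: 7! = 5040
C(20, 7) = 77520


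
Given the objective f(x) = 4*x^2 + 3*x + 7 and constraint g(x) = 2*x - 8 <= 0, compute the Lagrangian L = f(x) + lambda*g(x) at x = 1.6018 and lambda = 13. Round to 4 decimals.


Step 1: Evaluate f(x).
f(1.6018) = 4*1.6018^2 + 3*1.6018 + 7 = 22.0685
Step 2: Evaluate g(x).
g(1.6018) = 2*1.6018 - 8 = -4.7964
Step 3: Compute Lagrangian.
L = 22.0685 + 13*-4.7964 = -40.2847


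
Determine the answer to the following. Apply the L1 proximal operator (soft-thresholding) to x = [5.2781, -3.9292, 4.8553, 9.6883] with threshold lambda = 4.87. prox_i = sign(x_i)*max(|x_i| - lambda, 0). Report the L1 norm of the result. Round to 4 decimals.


Soft-thresholding with lambda = 4.87:
prox(5.2781) = sign(5.2781)*max(|5.2781| - 4.87, 0) = 0.4081
prox(-3.9292) = sign(-3.9292)*max(|-3.9292| - 4.87, 0) = 0.0
prox(4.8553) = sign(4.8553)*max(|4.8553| - 4.87, 0) = 0.0
prox(9.6883) = sign(9.6883)*max(|9.6883| - 4.87, 0) = 4.8183
prox(x) = [0.4081, 0.0, 0.0, 4.8183]
||prox(x)||_1 = 0.4081 + 0.0 + 0.0 + 4.8183 = 5.2264


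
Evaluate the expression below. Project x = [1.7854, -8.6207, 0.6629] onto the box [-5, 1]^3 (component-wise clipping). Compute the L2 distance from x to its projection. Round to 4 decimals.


Project each component onto [-5, 1].
clip(1.7854) = 1.0, clip(-8.6207) = -5.0, clip(0.6629) = 0.6629
Projection = [1.0, -5.0, 0.6629]
Squared diffs: [0.6169, 13.1095, 0.0]
Distance = sqrt(13.7264) = 3.7049


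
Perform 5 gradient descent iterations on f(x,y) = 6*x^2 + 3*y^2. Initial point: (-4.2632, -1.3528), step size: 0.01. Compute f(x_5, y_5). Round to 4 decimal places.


Gradient descent on f(x,y) = 6*x^2 + 3*y^2.
Starting point: (-4.2632, -1.3528), alpha = 0.01
Step 1: grad_x = 2*6*-4.2632 = -51.1584, grad_y = 2*3*-1.3528 = -8.1168
  x_1 = -4.2632 - 0.01*-51.1584 = -3.7516
  y_1 = -1.3528 - 0.01*-8.1168 = -1.2716
Step 2: grad_x = 2*6*-3.7516 = -45.0194, grad_y = 2*3*-1.2716 = -7.6298
  x_2 = -3.7516 - 0.01*-45.0194 = -3.3014
  y_2 = -1.2716 - 0.01*-7.6298 = -1.1953
Step 3: grad_x = 2*6*-3.3014 = -39.6171, grad_y = 2*3*-1.1953 = -7.172
  x_3 = -3.3014 - 0.01*-39.6171 = -2.9053
  y_3 = -1.1953 - 0.01*-7.172 = -1.1236
Step 4: grad_x = 2*6*-2.9053 = -34.863, grad_y = 2*3*-1.1236 = -6.7417
  x_4 = -2.9053 - 0.01*-34.863 = -2.5566
  y_4 = -1.1236 - 0.01*-6.7417 = -1.0562
Step 5: grad_x = 2*6*-2.5566 = -30.6795, grad_y = 2*3*-1.0562 = -6.3372
  x_5 = -2.5566 - 0.01*-30.6795 = -2.2498
  y_5 = -1.0562 - 0.01*-6.3372 = -0.9928
f(-2.2498, -0.9928) = 6*(-2.2498)^2 + 3*(-0.9928)^2 = 33.3274


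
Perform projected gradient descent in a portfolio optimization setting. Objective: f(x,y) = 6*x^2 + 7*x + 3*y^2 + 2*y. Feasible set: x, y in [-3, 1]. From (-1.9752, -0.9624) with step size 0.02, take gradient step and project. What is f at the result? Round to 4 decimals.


Step 1: Compute gradient at (-1.9752, -0.9624).
grad_x = 2*6*-1.9752 + 7 = -16.7024
grad_y = 2*3*-0.9624 + 2 = -3.7744
Step 2: Gradient step.
x_raw = -1.9752 - 0.02*-16.7024 = -1.6412
y_raw = -0.9624 - 0.02*-3.7744 = -0.8869
Step 3: Project onto [-3, 1].
x_proj = clip(-1.6412) = -1.6412
y_proj = clip(-0.8869) = -0.8869
Step 4: Evaluate f.
f(-1.6412, -0.8869) = 5.2582


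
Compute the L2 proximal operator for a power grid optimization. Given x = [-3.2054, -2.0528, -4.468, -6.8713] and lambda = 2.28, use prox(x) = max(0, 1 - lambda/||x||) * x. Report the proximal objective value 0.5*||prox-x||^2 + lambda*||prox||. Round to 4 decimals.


Step 1: Compute ||x||.
||x|| = 9.0369
Step 2: Compute scaling factor.
scale = max(0, 1 - 2.28/9.0369) = 0.7477
Step 3: prox(x) = [-2.3967, -1.5349, -3.3407, -5.1377]
||prox(x)|| = 6.7569
Step 4: Proximal objective.
0.5*||prox-x||^2 = 2.5992
lambda*||prox|| = 15.4057
Total = 18.005


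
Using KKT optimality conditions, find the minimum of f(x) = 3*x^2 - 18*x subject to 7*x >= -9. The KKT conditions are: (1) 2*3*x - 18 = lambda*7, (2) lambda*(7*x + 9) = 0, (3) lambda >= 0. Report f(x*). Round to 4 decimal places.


Step 1: Try lambda = 0 (constraint inactive).
Stationarity: 2*3*x - 18 = 0
x* = 18/(2*3) = 3.0
Check constraint: 7*3.0 = 21.0 >= -9 -- satisfied.
Step 2: Compute optimal value.
f(x*) = 3*3.0^2 - 18*3.0 = -27.0


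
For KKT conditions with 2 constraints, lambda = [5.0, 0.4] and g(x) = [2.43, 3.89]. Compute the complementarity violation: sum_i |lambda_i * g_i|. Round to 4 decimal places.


KKT complementary slackness check:
lambda_1 * g_1 = 5.0 * 2.43 = 12.15
lambda_2 * g_2 = 0.4 * 3.89 = 1.556
Total violation = 12.15 + 1.556 = 13.706


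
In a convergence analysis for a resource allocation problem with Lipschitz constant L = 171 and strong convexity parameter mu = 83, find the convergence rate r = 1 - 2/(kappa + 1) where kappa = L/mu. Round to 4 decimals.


Step 1: Compute the condition number.
kappa = L/mu = 171/83 = 2.0602
Step 2: Compute the convergence rate.
r = 1 - 2/(kappa + 1) = 1 - 2*mu/(L + mu) = (L - mu)/(L + mu) = 88/254 = 0.3465


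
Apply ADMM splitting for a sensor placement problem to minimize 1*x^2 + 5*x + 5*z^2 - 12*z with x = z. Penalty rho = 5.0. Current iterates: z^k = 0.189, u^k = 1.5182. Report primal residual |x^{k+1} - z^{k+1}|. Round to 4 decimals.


ADMM iteration with rho = 5.0, z^k = 0.189, u^k = 1.5182
Step 1: x-update.
Minimize 1*x^2 + 5*x + (5.0/2)*(x - 0.189 + 1.5182)^2
FOC: (2*1 + 5.0)*x = -5 + 5.0*(0.189 - 1.5182)
x^{k+1} = -1.6637
Step 2: z-update.
Minimize 5*z^2 - 12*z + (5.0/2)*(-1.6637 - z + 1.5182)^2
FOC: (2*5 + 5.0)*z = 12 + 5.0*(-1.6637 + 1.5182)
z^{k+1} = 0.7515
Step 3: u-update.
u^{k+1} = 1.5182 - 1.6637 - 0.7515 = -0.897
Step 4: Primal residual = |-1.6637 - 0.7515| = 2.4152


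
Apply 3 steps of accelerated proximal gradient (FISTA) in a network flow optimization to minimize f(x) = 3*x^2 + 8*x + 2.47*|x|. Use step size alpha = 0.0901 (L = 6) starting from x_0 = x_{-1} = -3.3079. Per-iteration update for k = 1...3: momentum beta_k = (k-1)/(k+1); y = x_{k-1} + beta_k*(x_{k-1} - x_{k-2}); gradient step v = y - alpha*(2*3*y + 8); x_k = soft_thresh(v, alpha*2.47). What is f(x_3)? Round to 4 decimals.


FISTA on f(x) = 3*x^2 + 8*x + 2.47*|x|
L = 6, alpha = 0.0901
Iteration 1: beta = 0.0, y = -3.3079 + 0.0*(-3.3079 + 3.3079) = -3.3079
  grad(y) = -11.8474, v = y - alpha*grad = -2.2404
  prox(v) = soft_thresh(-2.2404, 0.2225) = -2.0179
Iteration 2: beta = 0.3333, y = -2.0179 + 0.3333*(-2.0179 + 3.3079) = -1.5879
  grad(y) = -1.5274, v = y - alpha*grad = -1.4503
  prox(v) = soft_thresh(-1.4503, 0.2225) = -1.2277
Iteration 3: beta = 0.5, y = -1.2277 + 0.5*(-1.2277 + 2.0179) = -0.8327
  grad(y) = 3.0041, v = y - alpha*grad = -1.1033
  prox(v) = soft_thresh(-1.1033, 0.2225) = -0.8808
f(x_3) = 3*(-0.8808)^2 + 8*(-0.8808) + 2.47*|-0.8808| = -2.5434


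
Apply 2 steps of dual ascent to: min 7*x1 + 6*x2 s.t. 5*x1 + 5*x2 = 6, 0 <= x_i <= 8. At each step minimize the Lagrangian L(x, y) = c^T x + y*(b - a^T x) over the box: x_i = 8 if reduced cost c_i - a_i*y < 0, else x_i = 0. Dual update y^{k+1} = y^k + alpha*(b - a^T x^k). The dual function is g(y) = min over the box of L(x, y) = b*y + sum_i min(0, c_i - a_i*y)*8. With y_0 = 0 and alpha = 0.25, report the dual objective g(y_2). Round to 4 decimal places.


Dual ascent for LP: min 7*x1 + 6*x2, 5*x1 + 5*x2 = 6, 0 <= x_i <= 8
Step 1: y^k = 0.0, reduced costs: (7.0, 6.0)
  x^k = (0.0, 0.0), subgradient = b - a^T x = 6.0
  y^{k+1} = 0.0 + 0.25*6.0 = 1.5
Step 2: y^k = 1.5, reduced costs: (-0.5, -1.5)
  x^k = (8.0, 8.0), subgradient = b - a^T x = -74.0
  y^{k+1} = 1.5 + 0.25*-74.0 = -17.0
Dual objective at y_2 = -17.0: reduced costs (92.0, 91.0), box minimizer x = (0.0, 0.0)
g(y_2) = b*y + (c1 - a1*y)*x1 + (c2 - a2*y)*x2 = 6*(-17.0) + 92.0*0.0 + 91.0*0.0 = -102.0 + 0.0 + 0.0 = -102.0


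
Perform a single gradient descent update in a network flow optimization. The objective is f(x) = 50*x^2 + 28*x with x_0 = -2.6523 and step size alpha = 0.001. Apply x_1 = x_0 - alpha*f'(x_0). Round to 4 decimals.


We compute the gradient at x_0 and apply the update.
f'(x) = 100*x + 28
f'(-2.6523) = 100*-2.6523 + 28 = -237.23
x_1 = -2.6523 - 0.001*-237.23 = -2.4151


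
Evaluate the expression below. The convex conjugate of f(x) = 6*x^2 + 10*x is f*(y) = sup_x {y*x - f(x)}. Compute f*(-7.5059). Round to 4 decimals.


f*(y) = sup_x {y*x - a*x^2 - b*x} = sup_x {(y-b)*x - a*x^2}
FOC: (y - b) - 2a*x = 0 => x* = (y - b)/(2a)
x* = (-7.5059 - 10)/(2*6) = -1.4588
f*(-7.5059) = (y-b)^2/(4a) = (-7.5059 - 10)^2/(4*6)
= 306.4565/24 = 12.769


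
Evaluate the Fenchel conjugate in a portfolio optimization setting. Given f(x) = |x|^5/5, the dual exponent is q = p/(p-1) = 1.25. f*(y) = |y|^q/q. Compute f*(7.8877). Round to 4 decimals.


The conjugate exponent q satisfies 1/p + 1/q = 1.
p = 5, so q = 5/(5 - 1) = 1.25
|y|^q = 7.8877^1.25 = 13.2187
f*(7.8877) = 13.2187 / 1.25 = 10.5749


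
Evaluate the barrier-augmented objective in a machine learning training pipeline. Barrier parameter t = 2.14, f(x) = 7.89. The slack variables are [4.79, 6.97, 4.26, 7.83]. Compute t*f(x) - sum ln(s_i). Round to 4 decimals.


Step 1: Compute log-barrier.
ln values: [1.5665, 1.9416, 1.4493, 2.058]
phi = -(1.5665 + 1.9416 + 1.4493 + 2.058) = -7.0154
Step 2: Compute augmented objective.
t*f(x) = 2.14*7.89 = 16.8846
Total = 16.8846 - 7.0154 = 9.8692


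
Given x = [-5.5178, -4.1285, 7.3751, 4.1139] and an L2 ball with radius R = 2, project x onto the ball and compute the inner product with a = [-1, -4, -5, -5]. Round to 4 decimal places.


Step 1: Compute ||x|| (intermediates to 6 decimals).
||x|| = sqrt((-5.5178)^2 + (-4.1285)^2 + 7.3751^2 + 4.1139^2) = 10.899858
Step 2: Project.
Since ||x|| > R, scale = R/||x|| = 2/10.899858 = 0.183489, proj(x) = scale * x
proj(x) = [-1.012456, -0.757534, 1.35325, 0.754855]
Step 3: Dot product.
a^T * proj(x) = -1*(-1.012456) - 4*(-0.757534) - 5*1.35325 - 5*0.754855 = -6.4979


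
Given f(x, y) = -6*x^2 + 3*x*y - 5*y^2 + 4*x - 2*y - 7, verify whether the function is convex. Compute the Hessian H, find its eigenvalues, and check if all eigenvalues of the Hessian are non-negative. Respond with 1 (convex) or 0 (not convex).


The Hessian of f(x,y) = -6*x^2 + 3*x*y - 5*y^2 + 4*x - 2*y - 7 is:
H = [[-12, 3], [3, -10]]
Trace = -12 - 10 = -22
Determinant = -12*-10 - (3)^2 = 111
Discriminant = (-22)^2 - 4*111 = 40.0
Eigenvalues: lambda_1 = -14.1623, lambda_2 = -7.8377
The function is not convex.

0


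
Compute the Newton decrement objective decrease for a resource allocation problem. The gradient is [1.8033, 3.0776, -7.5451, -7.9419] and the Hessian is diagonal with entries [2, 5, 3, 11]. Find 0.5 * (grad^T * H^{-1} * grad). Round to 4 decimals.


Step 1: H is diagonal, so H^(-1) * g = [0.9017, 0.6155, -2.515, -0.722].
Step 2: g^T H^(-1) g = sum_i g_i^2 / H_ii
  = (1.8033)^2/2 + (3.0776)^2/5 + (-7.5451)^2/3 + (-7.9419)^2/11
  = 1.6259 + 1.8943 + 18.9762 + 5.734 = 28.2304
Step 3: Objective decrease = 0.5 * g^T H^(-1) g = 14.1152


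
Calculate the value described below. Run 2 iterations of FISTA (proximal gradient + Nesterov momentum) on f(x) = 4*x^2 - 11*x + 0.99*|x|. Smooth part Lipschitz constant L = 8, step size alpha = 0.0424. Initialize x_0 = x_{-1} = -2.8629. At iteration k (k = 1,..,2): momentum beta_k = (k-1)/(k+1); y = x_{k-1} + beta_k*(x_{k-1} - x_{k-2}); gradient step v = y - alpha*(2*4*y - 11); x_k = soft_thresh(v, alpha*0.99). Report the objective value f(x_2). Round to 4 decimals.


FISTA on f(x) = 4*x^2 - 11*x + 0.99*|x|
L = 8, alpha = 0.0424
Iteration 1: beta = 0.0, y = -2.8629 + 0.0*(-2.8629 + 2.8629) = -2.8629
  grad(y) = -33.9032, v = y - alpha*grad = -1.4254
  prox(v) = soft_thresh(-1.4254, 0.042) = -1.3834
Iteration 2: beta = 0.3333, y = -1.3834 + 0.3333*(-1.3834 + 2.8629) = -0.8903
  grad(y) = -18.1222, v = y - alpha*grad = -0.1219
  prox(v) = soft_thresh(-0.1219, 0.042) = -0.0799
f(x_2) = 4*(-0.0799)^2 - 11*(-0.0799) + 0.99*|-0.0799| = 0.9837


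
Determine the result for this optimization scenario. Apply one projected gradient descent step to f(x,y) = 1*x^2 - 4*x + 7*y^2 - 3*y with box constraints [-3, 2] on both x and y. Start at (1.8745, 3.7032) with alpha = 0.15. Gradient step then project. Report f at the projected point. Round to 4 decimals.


Step 1: Compute gradient at (1.8745, 3.7032).
grad_x = 2*1*1.8745 - 4 = -0.251
grad_y = 2*7*3.7032 - 3 = 48.8448
Step 2: Gradient step.
x_raw = 1.8745 - 0.15*-0.251 = 1.9122
y_raw = 3.7032 - 0.15*48.8448 = -3.6235
Step 3: Project onto [-3, 2].
x_proj = clip(1.9122) = 1.9122
y_proj = clip(-3.6235) = -3.0
Step 4: Evaluate f.
f(1.9122, -3.0) = 68.0077


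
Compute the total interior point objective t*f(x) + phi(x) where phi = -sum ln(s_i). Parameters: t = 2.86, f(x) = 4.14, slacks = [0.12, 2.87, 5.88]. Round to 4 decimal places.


Step 1: Compute log-barrier.
ln values: [-2.1203, 1.0543, 1.7716]
phi = -(-2.1203 + 1.0543 + 1.7716) = -0.7056
Step 2: Compute augmented objective.
t*f(x) = 2.86*4.14 = 11.8404
Total = 11.8404 - 0.7056 = 11.1348


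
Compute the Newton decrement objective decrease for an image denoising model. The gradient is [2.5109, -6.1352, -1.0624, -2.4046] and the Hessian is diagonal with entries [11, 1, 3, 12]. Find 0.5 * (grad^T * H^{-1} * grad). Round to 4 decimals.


Step 1: H is diagonal, so H^(-1) * g = [0.2283, -6.1352, -0.3541, -0.2004].
Step 2: g^T H^(-1) g = sum_i g_i^2 / H_ii
  = (2.5109)^2/11 + (-6.1352)^2/1 + (-1.0624)^2/3 + (-2.4046)^2/12
  = 0.5731 + 37.6407 + 0.3762 + 0.4818 = 39.0719
Step 3: Objective decrease = 0.5 * g^T H^(-1) g = 19.5359


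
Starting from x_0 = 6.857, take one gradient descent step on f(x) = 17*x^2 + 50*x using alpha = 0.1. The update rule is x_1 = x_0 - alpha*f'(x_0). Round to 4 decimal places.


We compute the gradient at x_0 and apply the update.
f'(x) = 34*x + 50
f'(6.857) = 34*6.857 + 50 = 283.138
x_1 = 6.857 - 0.1*283.138 = -21.4568


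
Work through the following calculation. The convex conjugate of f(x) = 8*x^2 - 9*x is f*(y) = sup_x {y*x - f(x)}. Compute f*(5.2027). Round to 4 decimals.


f*(y) = sup_x {y*x - a*x^2 - b*x} = sup_x {(y-b)*x - a*x^2}
FOC: (y - b) - 2a*x = 0 => x* = (y - b)/(2a)
x* = (5.2027 + 9)/(2*8) = 0.8877
f*(5.2027) = (y-b)^2/(4a) = (5.2027 + 9)^2/(4*8)
= 201.7167/32 = 6.3036


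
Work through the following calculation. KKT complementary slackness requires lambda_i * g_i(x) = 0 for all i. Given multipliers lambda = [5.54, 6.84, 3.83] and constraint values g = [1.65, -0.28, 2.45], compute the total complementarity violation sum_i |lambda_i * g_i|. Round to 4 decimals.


KKT complementary slackness check:
lambda_1 * g_1 = 5.54 * 1.65 = 9.141
lambda_2 * g_2 = 6.84 * -0.28 = -1.9152
lambda_3 * g_3 = 3.83 * 2.45 = 9.3835
Total violation = 9.141 + 1.9152 + 9.3835 = 20.4397


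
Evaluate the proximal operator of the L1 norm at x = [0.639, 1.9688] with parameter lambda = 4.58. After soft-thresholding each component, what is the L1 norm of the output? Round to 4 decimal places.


Soft-thresholding with lambda = 4.58:
prox(0.639) = sign(0.639)*max(|0.639| - 4.58, 0) = 0.0
prox(1.9688) = sign(1.9688)*max(|1.9688| - 4.58, 0) = 0.0
prox(x) = [0.0, 0.0]
||prox(x)||_1 = 0.0 + 0.0 = 0.0


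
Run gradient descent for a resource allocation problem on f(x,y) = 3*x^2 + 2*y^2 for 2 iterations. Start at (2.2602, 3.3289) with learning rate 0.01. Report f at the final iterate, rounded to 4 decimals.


Gradient descent on f(x,y) = 3*x^2 + 2*y^2.
Starting point: (2.2602, 3.3289), alpha = 0.01
Step 1: grad_x = 2*3*2.2602 = 13.5612, grad_y = 2*2*3.3289 = 13.3156
  x_1 = 2.2602 - 0.01*13.5612 = 2.1246
  y_1 = 3.3289 - 0.01*13.3156 = 3.1957
Step 2: grad_x = 2*3*2.1246 = 12.7475, grad_y = 2*2*3.1957 = 12.783
  x_2 = 2.1246 - 0.01*12.7475 = 1.9971
  y_2 = 3.1957 - 0.01*12.783 = 3.0679
f(1.9971, 3.0679) = 3*1.9971^2 + 2*3.0679^2 = 30.7896


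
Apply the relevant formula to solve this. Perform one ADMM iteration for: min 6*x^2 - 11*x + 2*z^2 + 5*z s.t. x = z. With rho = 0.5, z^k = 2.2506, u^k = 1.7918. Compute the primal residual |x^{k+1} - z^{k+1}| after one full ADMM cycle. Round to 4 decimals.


ADMM iteration with rho = 0.5, z^k = 2.2506, u^k = 1.7918
Step 1: x-update.
Minimize 6*x^2 - 11*x + (0.5/2)*(x - 2.2506 + 1.7918)^2
FOC: (2*6 + 0.5)*x = 11 + 0.5*(2.2506 - 1.7918)
x^{k+1} = 0.8984
Step 2: z-update.
Minimize 2*z^2 + 5*z + (0.5/2)*(0.8984 - z + 1.7918)^2
FOC: (2*2 + 0.5)*z = -5 + 0.5*(0.8984 + 1.7918)
z^{k+1} = -0.8122
Step 3: u-update.
u^{k+1} = 1.7918 + 0.8984 + 0.8122 = 3.5024
Step 4: Primal residual = |0.8984 + 0.8122| = 1.7106


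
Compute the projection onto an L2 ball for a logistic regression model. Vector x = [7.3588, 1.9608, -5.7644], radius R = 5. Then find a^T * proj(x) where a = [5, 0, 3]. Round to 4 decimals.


Step 1: Compute ||x|| (intermediates to 6 decimals).
||x|| = sqrt(7.3588^2 + 1.9608^2 + (-5.7644)^2) = 9.551177
Step 2: Project.
Since ||x|| > R, scale = R/||x|| = 5/9.551177 = 0.523496, proj(x) = scale * x
proj(x) = [3.852302, 1.026471, -3.01764]
Step 3: Dot product.
a^T * proj(x) = 5*3.852302 + 0*1.026471 + 3*(-3.01764) = 10.2086


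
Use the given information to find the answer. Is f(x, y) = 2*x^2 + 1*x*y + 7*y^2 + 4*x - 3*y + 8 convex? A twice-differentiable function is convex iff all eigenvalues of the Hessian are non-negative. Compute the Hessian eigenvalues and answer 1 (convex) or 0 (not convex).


The Hessian of f(x,y) = 2*x^2 + 1*x*y + 7*y^2 + 4*x - 3*y + 8 is:
H = [[4, 1], [1, 14]]
Trace = 4 + 14 = 18
Determinant = 4*14 - (1)^2 = 55
Discriminant = (18)^2 - 4*55 = 104.0
Eigenvalues: lambda_1 = 3.901, lambda_2 = 14.099
The function is convex.

1


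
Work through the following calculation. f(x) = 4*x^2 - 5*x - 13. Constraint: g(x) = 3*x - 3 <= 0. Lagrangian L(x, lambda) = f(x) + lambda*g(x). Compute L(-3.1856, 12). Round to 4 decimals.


Step 1: Evaluate f(x).
f(-3.1856) = 4*(-3.1856)^2 - 5*(-3.1856) - 13 = 43.5202
Step 2: Evaluate g(x).
g(-3.1856) = 3*-3.1856 - 3 = -12.5568
Step 3: Compute Lagrangian.
L = 43.5202 + 12*-12.5568 = -107.1614


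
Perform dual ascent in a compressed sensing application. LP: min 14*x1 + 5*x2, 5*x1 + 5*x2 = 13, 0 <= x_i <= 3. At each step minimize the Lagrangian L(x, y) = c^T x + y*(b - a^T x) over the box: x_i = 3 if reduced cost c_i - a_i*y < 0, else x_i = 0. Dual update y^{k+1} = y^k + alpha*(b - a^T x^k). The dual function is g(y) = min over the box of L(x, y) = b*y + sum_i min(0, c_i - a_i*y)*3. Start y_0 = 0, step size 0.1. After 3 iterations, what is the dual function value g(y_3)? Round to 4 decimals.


Dual ascent for LP: min 14*x1 + 5*x2, 5*x1 + 5*x2 = 13, 0 <= x_i <= 3
Step 1: y^k = 0.0, reduced costs: (14.0, 5.0)
  x^k = (0.0, 0.0), subgradient = b - a^T x = 13.0
  y^{k+1} = 0.0 + 0.1*13.0 = 1.3
Step 2: y^k = 1.3, reduced costs: (7.5, -1.5)
  x^k = (0.0, 3.0), subgradient = b - a^T x = -2.0
  y^{k+1} = 1.3 + 0.1*-2.0 = 1.1
Step 3: y^k = 1.1, reduced costs: (8.5, -0.5)
  x^k = (0.0, 3.0), subgradient = b - a^T x = -2.0
  y^{k+1} = 1.1 + 0.1*-2.0 = 0.9
Dual objective at y_3 = 0.9: reduced costs (9.5, 0.5), box minimizer x = (0.0, 0.0)
g(y_3) = b*y + (c1 - a1*y)*x1 + (c2 - a2*y)*x2 = 13*0.9 + 9.5*0.0 + 0.5*0.0 = 11.7 + 0.0 + 0.0 = 11.7


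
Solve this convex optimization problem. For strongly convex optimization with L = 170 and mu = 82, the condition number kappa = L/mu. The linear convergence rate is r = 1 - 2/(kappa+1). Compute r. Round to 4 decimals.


Step 1: Compute the condition number.
kappa = L/mu = 170/82 = 2.0732
Step 2: Compute the convergence rate.
r = 1 - 2/(kappa + 1) = 1 - 2*mu/(L + mu) = (L - mu)/(L + mu) = 88/252 = 0.3492


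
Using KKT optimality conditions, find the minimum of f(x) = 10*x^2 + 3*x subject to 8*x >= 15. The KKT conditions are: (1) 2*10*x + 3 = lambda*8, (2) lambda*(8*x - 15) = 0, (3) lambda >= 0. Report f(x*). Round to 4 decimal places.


Step 1: Try lambda = 0 (constraint inactive).
x_unc = -3/(2*10) = -0.15
Check: 8*-0.15 = -1.2 < 15 -- violated!
Step 2: Constraint must be active: 8*x = 15
x* = 15/8 = 1.875
lambda = (2*10*1.875 + 3)/8 = 5.0625
Step 3: Compute optimal value.
f(x*) = 10*1.875^2 + 3*1.875 = 40.7813


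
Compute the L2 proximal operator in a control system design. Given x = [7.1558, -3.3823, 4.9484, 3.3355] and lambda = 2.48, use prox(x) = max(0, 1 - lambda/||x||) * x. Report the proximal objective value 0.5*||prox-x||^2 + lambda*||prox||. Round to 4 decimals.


Step 1: Compute ||x||.
||x|| = 9.9125
Step 2: Compute scaling factor.
scale = max(0, 1 - 2.48/9.9125) = 0.7498
Step 3: prox(x) = [5.3655, -2.5361, 3.7104, 2.501]
||prox(x)|| = 7.4325
Step 4: Proximal objective.
0.5*||prox-x||^2 = 3.0752
lambda*||prox|| = 18.4326
Total = 21.5078


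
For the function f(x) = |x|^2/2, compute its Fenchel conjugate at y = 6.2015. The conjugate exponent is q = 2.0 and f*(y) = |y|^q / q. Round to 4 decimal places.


The conjugate exponent q satisfies 1/p + 1/q = 1.
p = 2, so q = 2/(2 - 1) = 2.0
|y|^q = 6.2015^2.0 = 38.4586
f*(6.2015) = 38.4586 / 2.0 = 19.2293


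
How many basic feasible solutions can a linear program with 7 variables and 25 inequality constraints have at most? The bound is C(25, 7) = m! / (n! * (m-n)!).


Each vertex corresponds to some choice of n active constraints out of m, so the number of vertices is at most C(m, n) = m! / (n!(m-n)!).
m = 25, n = 7
Numerator: 25 * 24 * 23 * 22 * 21 * 20 * 19
Denominator: 7! = 5040
C(25, 7) = 480700


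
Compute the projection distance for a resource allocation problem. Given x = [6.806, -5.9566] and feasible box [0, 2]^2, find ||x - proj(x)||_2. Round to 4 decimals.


Project each component onto [0, 2].
clip(6.806) = 2.0, clip(-5.9566) = 0.0
Projection = [2.0, 0.0]
Squared diffs: [23.0976, 35.4811]
Distance = sqrt(58.5787) = 7.6537


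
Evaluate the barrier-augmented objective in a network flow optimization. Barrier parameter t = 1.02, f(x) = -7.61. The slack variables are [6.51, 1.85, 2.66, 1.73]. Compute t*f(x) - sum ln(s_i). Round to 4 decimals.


Step 1: Compute log-barrier.
ln values: [1.8733, 0.6152, 0.9783, 0.5481]
phi = -(1.8733 + 0.6152 + 0.9783 + 0.5481) = -4.015
Step 2: Compute augmented objective.
t*f(x) = 1.02*-7.61 = -7.7622
Total = -7.7622 - 4.015 = -11.7772


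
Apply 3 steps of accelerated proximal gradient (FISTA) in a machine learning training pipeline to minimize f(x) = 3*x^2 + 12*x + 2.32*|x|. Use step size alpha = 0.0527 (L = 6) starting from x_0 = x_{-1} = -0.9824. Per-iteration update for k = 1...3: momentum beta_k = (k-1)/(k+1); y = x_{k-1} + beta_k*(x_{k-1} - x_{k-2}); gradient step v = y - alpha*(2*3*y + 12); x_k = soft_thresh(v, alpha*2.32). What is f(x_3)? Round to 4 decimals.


FISTA on f(x) = 3*x^2 + 12*x + 2.32*|x|
L = 6, alpha = 0.0527
Iteration 1: beta = 0.0, y = -0.9824 + 0.0*(-0.9824 + 0.9824) = -0.9824
  grad(y) = 6.1056, v = y - alpha*grad = -1.3042
  prox(v) = soft_thresh(-1.3042, 0.1223) = -1.1819
Iteration 2: beta = 0.3333, y = -1.1819 + 0.3333*(-1.1819 + 0.9824) = -1.2484
  grad(y) = 4.5096, v = y - alpha*grad = -1.4861
  prox(v) = soft_thresh(-1.4861, 0.1223) = -1.3638
Iteration 3: beta = 0.5, y = -1.3638 + 0.5*(-1.3638 + 1.1819) = -1.4547
  grad(y) = 3.2716, v = y - alpha*grad = -1.6272
  prox(v) = soft_thresh(-1.6272, 0.1223) = -1.5049
f(x_3) = 3*(-1.5049)^2 + 12*(-1.5049) + 2.32*|-1.5049| = -7.7733


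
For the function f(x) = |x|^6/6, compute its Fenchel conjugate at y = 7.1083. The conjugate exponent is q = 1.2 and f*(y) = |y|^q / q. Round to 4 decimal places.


The conjugate exponent q satisfies 1/p + 1/q = 1.
p = 6, so q = 6/(6 - 1) = 1.2
|y|^q = 7.1083^1.2 = 10.5225
f*(7.1083) = 10.5225 / 1.2 = 8.7687


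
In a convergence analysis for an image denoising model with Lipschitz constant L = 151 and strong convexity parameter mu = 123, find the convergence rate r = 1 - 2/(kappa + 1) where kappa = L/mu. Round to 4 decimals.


Step 1: Compute the condition number.
kappa = L/mu = 151/123 = 1.2276
Step 2: Compute the convergence rate.
r = 1 - 2/(kappa + 1) = 1 - 2*mu/(L + mu) = (L - mu)/(L + mu) = 28/274 = 0.1022


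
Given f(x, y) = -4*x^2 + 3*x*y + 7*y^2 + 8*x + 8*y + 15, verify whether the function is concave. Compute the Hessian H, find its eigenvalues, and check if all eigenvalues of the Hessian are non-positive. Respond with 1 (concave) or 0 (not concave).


The Hessian of f(x,y) = -4*x^2 + 3*x*y + 7*y^2 + 8*x + 8*y + 15 is:
H = [[-8, 3], [3, 14]]
Trace = -8 + 14 = 6
Determinant = -8*14 - (3)^2 = -121
Discriminant = (6)^2 - 4*-121 = 520.0
Eigenvalues: lambda_1 = -8.4018, lambda_2 = 14.4018
The function is not concave.

0


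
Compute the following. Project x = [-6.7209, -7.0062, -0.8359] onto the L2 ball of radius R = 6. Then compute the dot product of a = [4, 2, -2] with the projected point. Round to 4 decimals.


Step 1: Compute ||x|| (intermediates to 6 decimals).
||x|| = sqrt((-6.7209)^2 + (-7.0062)^2 + (-0.8359)^2) = 9.74454
Step 2: Project.
Since ||x|| > R, scale = R/||x|| = 6/9.74454 = 0.615729, proj(x) = scale * x
proj(x) = [-4.138253, -4.313921, -0.514688]
Step 3: Dot product.
a^T * proj(x) = 4*(-4.138253) + 2*(-4.313921) - 2*(-0.514688) = -24.1515
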